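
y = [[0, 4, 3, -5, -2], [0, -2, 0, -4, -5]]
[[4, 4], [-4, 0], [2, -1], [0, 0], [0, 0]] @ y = [[0, 8, 12, -36, -28], [0, -16, -12, 20, 8], [0, 10, 6, -6, 1], [0, 0, 0, 0, 0], [0, 0, 0, 0, 0]]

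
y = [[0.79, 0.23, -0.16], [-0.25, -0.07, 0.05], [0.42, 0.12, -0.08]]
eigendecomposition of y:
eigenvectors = [[-0.85,-0.27,-0.08], [0.27,0.29,0.75], [-0.46,-0.92,0.66]]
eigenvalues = [0.63, 0.01, 0.0]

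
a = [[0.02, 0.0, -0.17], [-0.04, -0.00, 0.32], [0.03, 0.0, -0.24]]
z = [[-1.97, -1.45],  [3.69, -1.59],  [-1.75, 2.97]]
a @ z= [[0.26, -0.53], [-0.48, 1.01], [0.36, -0.76]]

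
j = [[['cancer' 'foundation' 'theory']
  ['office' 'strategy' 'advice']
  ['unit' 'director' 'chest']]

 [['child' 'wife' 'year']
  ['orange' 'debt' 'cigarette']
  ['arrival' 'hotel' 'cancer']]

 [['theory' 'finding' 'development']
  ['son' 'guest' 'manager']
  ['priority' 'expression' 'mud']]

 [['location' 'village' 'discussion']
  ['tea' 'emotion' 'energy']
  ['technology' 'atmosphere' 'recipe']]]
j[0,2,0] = 'unit'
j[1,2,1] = 'hotel'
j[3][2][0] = 'technology'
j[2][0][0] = 'theory'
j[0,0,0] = 'cancer'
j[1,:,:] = [['child', 'wife', 'year'], ['orange', 'debt', 'cigarette'], ['arrival', 'hotel', 'cancer']]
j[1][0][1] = 'wife'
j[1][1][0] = 'orange'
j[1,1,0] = 'orange'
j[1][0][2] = 'year'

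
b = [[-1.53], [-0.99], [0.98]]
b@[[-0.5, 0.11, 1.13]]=[[0.76, -0.17, -1.73],[0.50, -0.11, -1.12],[-0.49, 0.11, 1.11]]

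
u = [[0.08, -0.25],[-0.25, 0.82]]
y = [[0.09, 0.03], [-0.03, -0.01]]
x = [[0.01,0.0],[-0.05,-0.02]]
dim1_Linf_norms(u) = [0.25, 0.82]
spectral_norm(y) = 0.10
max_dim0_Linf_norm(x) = 0.05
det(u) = 0.00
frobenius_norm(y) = 0.10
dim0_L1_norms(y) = [0.12, 0.04]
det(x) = -0.00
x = u @ y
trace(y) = 0.08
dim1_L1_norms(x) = [0.01, 0.07]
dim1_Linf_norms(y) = [0.09, 0.03]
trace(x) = -0.01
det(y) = -0.00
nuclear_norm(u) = 0.90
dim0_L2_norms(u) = [0.26, 0.86]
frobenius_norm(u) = 0.90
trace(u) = 0.90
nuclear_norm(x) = 0.06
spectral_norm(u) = 0.90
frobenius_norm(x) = 0.05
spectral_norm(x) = 0.05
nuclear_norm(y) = 0.10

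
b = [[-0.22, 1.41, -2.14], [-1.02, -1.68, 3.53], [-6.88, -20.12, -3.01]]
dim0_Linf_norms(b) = [6.88, 20.12, 3.53]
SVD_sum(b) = [[0.32,0.93,0.12], [-0.47,-1.38,-0.18], [-6.89,-20.16,-2.65]] + [[0.1, 0.26, -2.26], [-0.16, -0.43, 3.71], [0.02, 0.04, -0.36]] + [[-0.64, 0.22, -0.00], [-0.39, 0.13, -0.0], [-0.00, 0.0, -0.00]]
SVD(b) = [[0.05, -0.52, 0.85], [-0.07, 0.85, 0.52], [-1.00, -0.08, 0.0]] @ diag([21.54564459008962, 4.394882951898719, 0.7867039065949201]) @ [[0.32, 0.94, 0.12], [-0.04, -0.12, 0.99], [-0.95, 0.32, -0.0]]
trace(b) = -4.91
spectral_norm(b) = 21.55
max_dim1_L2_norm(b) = 21.48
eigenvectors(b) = [[-0.92+0.00j, (0.02-0.26j), (0.02+0.26j)], [0.33+0.00j, (0.04+0.41j), (0.04-0.41j)], [(-0.22+0j), (-0.87+0j), -0.87-0.00j]]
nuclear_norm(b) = 26.73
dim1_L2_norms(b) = [2.57, 4.04, 21.48]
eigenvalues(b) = [(-1.26+0j), (-1.83+7.48j), (-1.83-7.48j)]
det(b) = -74.49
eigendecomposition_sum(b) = [[-1.61+0.00j, -1.02-0.00j, -0.09+0.00j], [(0.58-0j), (0.37+0j), 0.03-0.00j], [-0.39+0.00j, (-0.25-0j), (-0.02+0j)]] + [[(0.69-0.93j), 1.21-2.91j, -1.02-0.54j], [-0.80+1.64j, (-1.03+4.88j), (1.75+0.53j)], [-3.24-2.03j, -9.94-3.21j, -1.49+3.53j]] + [[(0.69+0.93j),(1.21+2.91j),-1.02+0.54j], [-0.80-1.64j,-1.03-4.88j,(1.75-0.53j)], [(-3.24+2.03j),(-9.94+3.21j),-1.49-3.53j]]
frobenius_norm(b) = 22.00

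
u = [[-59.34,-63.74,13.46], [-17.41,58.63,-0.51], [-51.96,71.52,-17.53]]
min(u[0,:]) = -63.74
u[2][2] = -17.53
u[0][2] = 13.46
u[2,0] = -51.96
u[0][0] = -59.34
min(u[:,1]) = -63.74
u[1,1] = 58.63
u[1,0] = -17.41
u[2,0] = -51.96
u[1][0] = -17.41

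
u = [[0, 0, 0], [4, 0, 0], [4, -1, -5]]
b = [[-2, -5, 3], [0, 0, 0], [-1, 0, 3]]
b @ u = [[-8, -3, -15], [0, 0, 0], [12, -3, -15]]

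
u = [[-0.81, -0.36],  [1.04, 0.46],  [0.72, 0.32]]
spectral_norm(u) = 1.64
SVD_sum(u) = [[-0.81, -0.36], [1.04, 0.46], [0.72, 0.32]] + [[0.00, -0.00], [0.00, -0.0], [-0.0, 0.00]]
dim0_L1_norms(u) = [2.57, 1.14]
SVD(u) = [[-0.54, -0.52], [0.69, -0.72], [0.48, 0.46]] @ diag([1.6430757291164133, 0.0014657382329259032]) @ [[0.91, 0.41],  [-0.41, 0.91]]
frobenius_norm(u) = 1.64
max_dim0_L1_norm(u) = 2.57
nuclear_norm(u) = 1.64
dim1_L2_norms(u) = [0.89, 1.14, 0.79]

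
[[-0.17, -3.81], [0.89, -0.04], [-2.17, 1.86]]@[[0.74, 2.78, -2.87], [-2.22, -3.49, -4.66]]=[[8.33, 12.82, 18.24], [0.75, 2.61, -2.37], [-5.74, -12.52, -2.44]]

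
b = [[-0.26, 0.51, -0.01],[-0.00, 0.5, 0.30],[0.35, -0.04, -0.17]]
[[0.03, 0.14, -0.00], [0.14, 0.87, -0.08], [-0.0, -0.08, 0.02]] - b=[[0.29, -0.37, 0.01], [0.14, 0.37, -0.38], [-0.35, -0.04, 0.19]]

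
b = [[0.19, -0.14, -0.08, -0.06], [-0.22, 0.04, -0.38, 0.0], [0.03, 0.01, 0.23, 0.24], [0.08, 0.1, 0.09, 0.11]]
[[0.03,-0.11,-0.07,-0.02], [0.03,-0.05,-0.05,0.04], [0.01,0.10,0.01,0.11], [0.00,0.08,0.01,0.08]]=b @ [[0.09,  -0.09,  -0.14,  0.15],[-0.09,  0.45,  0.22,  0.18],[-0.14,  0.22,  0.24,  -0.17],[0.15,  0.18,  -0.17,  0.61]]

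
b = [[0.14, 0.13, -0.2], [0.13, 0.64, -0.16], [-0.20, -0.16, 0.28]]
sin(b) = [[0.13,0.11,-0.19], [0.11,0.59,-0.14], [-0.19,-0.14,0.27]]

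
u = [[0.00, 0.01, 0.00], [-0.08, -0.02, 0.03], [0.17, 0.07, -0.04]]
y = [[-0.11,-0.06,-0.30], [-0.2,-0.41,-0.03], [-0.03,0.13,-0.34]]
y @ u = [[-0.05, -0.02, 0.01], [0.03, 0.0, -0.01], [-0.07, -0.03, 0.02]]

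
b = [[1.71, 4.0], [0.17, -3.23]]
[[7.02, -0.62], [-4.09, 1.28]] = b @ [[1.02, 0.50],[1.32, -0.37]]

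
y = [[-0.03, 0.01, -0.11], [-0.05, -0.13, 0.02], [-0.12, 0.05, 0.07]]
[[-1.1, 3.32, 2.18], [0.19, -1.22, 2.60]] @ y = [[-0.39, -0.33, 0.34], [-0.26, 0.29, 0.14]]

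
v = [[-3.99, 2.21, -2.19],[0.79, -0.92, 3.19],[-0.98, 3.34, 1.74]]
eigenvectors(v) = [[-0.9, 0.78, -0.08], [0.35, 0.54, 0.54], [-0.28, -0.31, 0.84]]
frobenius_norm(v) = 7.24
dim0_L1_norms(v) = [5.76, 6.47, 7.12]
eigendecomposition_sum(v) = [[-3.39, 3.47, -2.54],[1.32, -1.34, 0.99],[-1.06, 1.08, -0.80]] + [[-0.61,-1.08,0.63], [-0.42,-0.74,0.43], [0.24,0.43,-0.25]] + [[0.02, -0.18, -0.27], [-0.1, 1.17, 1.77], [-0.16, 1.83, 2.78]]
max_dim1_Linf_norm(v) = 3.99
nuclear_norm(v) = 11.34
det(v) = 35.15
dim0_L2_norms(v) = [4.18, 4.11, 4.24]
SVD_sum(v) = [[-3.43,2.78,-2.34], [1.75,-1.42,1.19], [-1.18,0.95,-0.8]] + [[0.01, -0.11, -0.14], [-0.14, 1.16, 1.58], [-0.24, 2.03, 2.77]] + [[-0.57, -0.46, 0.29], [-0.82, -0.67, 0.42], [0.44, 0.36, -0.22]]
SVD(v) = [[-0.85, -0.05, 0.52],[0.43, 0.50, 0.75],[-0.29, 0.87, -0.4]] @ diag([5.863135742678806, 3.9660317978149715, 1.5115326796476525]) @ [[0.69, -0.56, 0.47], [-0.07, 0.59, 0.8], [-0.72, -0.59, 0.37]]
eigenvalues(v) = [-5.53, -1.6, 3.96]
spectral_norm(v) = 5.86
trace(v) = -3.17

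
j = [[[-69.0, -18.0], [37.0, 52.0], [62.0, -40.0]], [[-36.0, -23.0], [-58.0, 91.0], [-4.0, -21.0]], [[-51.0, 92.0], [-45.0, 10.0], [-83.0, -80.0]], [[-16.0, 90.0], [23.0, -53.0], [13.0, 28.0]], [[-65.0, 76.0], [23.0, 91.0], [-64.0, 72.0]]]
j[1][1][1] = 91.0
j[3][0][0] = -16.0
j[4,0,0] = -65.0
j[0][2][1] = -40.0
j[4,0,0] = -65.0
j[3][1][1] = -53.0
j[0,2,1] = -40.0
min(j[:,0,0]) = -69.0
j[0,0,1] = -18.0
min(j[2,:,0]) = -83.0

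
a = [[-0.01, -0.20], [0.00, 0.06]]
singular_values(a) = [0.21, 0.0]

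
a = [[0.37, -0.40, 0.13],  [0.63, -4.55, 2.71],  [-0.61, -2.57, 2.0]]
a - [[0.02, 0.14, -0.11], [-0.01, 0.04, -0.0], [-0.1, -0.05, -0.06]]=[[0.35, -0.54, 0.24], [0.64, -4.59, 2.71], [-0.51, -2.52, 2.06]]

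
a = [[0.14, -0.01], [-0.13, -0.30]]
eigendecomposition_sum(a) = [[0.14, -0.00], [-0.04, 0.0]] + [[-0.0, -0.01], [-0.09, -0.30]]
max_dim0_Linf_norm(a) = 0.3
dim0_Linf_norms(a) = [0.14, 0.3]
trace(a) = -0.16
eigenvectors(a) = [[0.96, 0.02], [-0.28, 1.0]]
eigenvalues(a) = [0.14, -0.3]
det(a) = -0.04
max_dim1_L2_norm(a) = 0.33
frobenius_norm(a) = 0.36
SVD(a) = [[-0.17, 0.99], [0.99, 0.17]] @ diag([0.3308679276123039, 0.13086792761230395]) @ [[-0.46,-0.89], [0.89,-0.46]]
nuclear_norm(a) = 0.46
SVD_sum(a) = [[0.03, 0.05], [-0.15, -0.29]] + [[0.11, -0.06], [0.02, -0.01]]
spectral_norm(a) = 0.33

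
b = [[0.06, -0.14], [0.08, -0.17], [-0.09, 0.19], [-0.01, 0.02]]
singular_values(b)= [0.32, 0.0]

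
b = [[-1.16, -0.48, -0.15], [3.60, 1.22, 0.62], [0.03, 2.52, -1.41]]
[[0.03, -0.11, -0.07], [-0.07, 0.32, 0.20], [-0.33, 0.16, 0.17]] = b@ [[0.00,0.09,0.05], [-0.09,0.03,0.04], [0.07,-0.06,-0.05]]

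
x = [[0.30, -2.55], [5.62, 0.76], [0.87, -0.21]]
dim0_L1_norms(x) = [6.79, 3.52]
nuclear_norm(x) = 8.32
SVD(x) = [[0.01, 0.99],[-0.99, -0.01],[-0.15, 0.12]] @ diag([5.732406645271635, 2.5874725222203985]) @ [[-0.99,-0.13], [0.13,-0.99]]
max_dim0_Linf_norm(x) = 5.62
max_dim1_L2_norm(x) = 5.67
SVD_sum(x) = [[-0.03,-0.00],[5.62,0.73],[0.83,0.11]] + [[0.33, -2.55], [-0.00, 0.03], [0.04, -0.32]]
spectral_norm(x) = 5.73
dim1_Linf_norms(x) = [2.55, 5.62, 0.87]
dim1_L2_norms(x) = [2.57, 5.67, 0.89]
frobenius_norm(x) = 6.29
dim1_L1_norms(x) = [2.85, 6.38, 1.08]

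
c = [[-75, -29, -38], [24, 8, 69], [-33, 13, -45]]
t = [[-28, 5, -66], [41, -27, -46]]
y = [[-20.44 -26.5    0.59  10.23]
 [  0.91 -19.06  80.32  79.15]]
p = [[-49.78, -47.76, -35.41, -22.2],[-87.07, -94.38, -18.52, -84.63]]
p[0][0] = -49.78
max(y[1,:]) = 80.32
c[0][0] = -75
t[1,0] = 41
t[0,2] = -66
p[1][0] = -87.07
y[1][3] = 79.15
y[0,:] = [-20.44, -26.5, 0.59, 10.23]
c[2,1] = 13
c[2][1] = 13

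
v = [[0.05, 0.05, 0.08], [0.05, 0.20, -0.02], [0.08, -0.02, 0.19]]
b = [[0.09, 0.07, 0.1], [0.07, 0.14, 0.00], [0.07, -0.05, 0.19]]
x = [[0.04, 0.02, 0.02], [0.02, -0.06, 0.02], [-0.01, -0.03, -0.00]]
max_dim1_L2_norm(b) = 0.21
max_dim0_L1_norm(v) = 0.29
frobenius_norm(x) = 0.09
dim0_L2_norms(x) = [0.05, 0.07, 0.03]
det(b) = 0.00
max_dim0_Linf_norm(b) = 0.19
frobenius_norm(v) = 0.31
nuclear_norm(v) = 0.44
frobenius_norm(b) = 0.30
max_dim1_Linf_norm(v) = 0.2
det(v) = -0.00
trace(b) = 0.42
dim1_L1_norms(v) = [0.18, 0.27, 0.29]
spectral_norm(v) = 0.23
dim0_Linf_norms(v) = [0.08, 0.2, 0.19]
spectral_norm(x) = 0.07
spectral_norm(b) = 0.24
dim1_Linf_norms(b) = [0.1, 0.14, 0.19]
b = v + x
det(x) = -0.00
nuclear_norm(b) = 0.42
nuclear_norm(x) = 0.12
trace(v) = 0.44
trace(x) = -0.02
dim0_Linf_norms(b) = [0.09, 0.14, 0.19]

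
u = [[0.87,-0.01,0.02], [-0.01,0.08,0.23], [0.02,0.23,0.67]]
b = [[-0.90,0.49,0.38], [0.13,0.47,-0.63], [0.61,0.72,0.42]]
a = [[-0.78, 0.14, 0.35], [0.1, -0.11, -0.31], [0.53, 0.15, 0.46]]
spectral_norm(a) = 0.95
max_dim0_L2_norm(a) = 0.95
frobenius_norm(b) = 1.70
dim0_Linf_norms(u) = [0.87, 0.23, 0.67]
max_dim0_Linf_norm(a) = 0.78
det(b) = -0.87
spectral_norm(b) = 1.12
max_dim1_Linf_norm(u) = 0.87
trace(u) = 1.62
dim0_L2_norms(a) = [0.95, 0.23, 0.66]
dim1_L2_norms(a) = [0.87, 0.34, 0.72]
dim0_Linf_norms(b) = [0.9, 0.72, 0.63]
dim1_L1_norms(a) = [1.27, 0.52, 1.14]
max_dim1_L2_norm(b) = 1.09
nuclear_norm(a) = 1.64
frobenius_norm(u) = 1.15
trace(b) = -0.01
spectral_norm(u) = 0.87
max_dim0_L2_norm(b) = 1.09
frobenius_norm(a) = 1.18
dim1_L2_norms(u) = [0.87, 0.24, 0.71]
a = b @ u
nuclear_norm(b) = 2.91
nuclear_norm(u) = 1.62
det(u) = 0.00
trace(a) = -0.43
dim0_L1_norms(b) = [1.64, 1.68, 1.43]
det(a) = -0.00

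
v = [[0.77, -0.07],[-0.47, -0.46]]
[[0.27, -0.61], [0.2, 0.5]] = v@ [[0.28, -0.81], [-0.72, -0.26]]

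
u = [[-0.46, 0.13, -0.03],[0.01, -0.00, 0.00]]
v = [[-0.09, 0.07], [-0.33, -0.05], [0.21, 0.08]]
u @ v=[[-0.01, -0.04], [-0.00, 0.00]]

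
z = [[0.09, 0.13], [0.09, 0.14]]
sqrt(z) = [[0.22, 0.24], [0.17, 0.32]]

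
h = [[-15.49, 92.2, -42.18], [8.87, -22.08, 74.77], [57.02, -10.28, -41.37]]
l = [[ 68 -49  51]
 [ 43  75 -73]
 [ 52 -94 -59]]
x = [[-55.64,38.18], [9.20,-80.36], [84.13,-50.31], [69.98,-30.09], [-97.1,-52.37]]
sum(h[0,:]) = 34.53000000000001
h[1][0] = 8.87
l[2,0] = 52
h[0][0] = -15.49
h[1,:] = [8.87, -22.08, 74.77]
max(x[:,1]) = 38.18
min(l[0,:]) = -49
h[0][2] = -42.18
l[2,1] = -94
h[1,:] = [8.87, -22.08, 74.77]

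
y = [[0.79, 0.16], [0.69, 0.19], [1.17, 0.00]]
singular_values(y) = [1.58, 0.19]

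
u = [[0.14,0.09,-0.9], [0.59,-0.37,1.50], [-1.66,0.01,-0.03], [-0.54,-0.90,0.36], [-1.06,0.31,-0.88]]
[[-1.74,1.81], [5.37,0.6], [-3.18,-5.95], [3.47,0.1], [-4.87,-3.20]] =u @ [[1.86, 3.6], [-4.25, -2.97], [1.80, -1.75]]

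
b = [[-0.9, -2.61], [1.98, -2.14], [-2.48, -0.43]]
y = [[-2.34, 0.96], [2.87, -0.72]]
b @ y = [[-5.38, 1.02],[-10.78, 3.44],[4.57, -2.07]]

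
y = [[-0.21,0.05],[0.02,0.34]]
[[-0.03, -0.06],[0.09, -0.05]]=y@ [[0.18, 0.23], [0.24, -0.16]]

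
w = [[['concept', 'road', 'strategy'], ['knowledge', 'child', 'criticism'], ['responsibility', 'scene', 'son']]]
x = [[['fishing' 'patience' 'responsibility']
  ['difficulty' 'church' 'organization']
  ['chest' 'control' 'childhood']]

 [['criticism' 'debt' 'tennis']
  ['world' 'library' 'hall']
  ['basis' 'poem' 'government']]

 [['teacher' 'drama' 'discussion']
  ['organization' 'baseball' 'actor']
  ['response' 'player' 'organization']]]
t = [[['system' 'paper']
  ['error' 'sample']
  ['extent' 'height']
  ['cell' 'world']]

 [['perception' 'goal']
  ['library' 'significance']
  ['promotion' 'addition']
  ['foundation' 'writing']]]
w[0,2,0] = 'responsibility'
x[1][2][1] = 'poem'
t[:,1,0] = ['error', 'library']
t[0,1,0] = 'error'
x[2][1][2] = 'actor'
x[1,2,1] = 'poem'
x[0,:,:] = [['fishing', 'patience', 'responsibility'], ['difficulty', 'church', 'organization'], ['chest', 'control', 'childhood']]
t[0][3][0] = 'cell'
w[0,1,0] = 'knowledge'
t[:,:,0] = [['system', 'error', 'extent', 'cell'], ['perception', 'library', 'promotion', 'foundation']]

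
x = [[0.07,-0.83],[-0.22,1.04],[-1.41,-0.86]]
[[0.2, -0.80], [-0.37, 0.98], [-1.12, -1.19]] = x @ [[0.9, 0.24], [-0.17, 0.99]]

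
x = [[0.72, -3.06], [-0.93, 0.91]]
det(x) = -2.19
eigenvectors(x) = [[-0.89, 0.86],[-0.46, -0.50]]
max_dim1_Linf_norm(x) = 3.06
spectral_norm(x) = 3.34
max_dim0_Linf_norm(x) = 3.06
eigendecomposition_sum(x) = [[-0.46, -0.79], [-0.24, -0.41]] + [[1.18, -2.27], [-0.69, 1.32]]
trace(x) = 1.63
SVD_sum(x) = [[0.94, -2.99], [-0.34, 1.09]] + [[-0.22, -0.07], [-0.59, -0.18]]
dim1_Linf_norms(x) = [3.06, 0.93]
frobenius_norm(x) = 3.40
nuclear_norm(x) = 3.99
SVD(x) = [[0.94, -0.34], [-0.34, -0.94]] @ diag([3.3383236351514354, 0.6561976127580058]) @ [[0.3, -0.95], [0.95, 0.3]]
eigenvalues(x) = [-0.87, 2.5]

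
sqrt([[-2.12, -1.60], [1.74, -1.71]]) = [[0.37, -1.44], [1.57, 0.74]]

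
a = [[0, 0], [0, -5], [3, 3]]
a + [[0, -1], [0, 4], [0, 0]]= [[0, -1], [0, -1], [3, 3]]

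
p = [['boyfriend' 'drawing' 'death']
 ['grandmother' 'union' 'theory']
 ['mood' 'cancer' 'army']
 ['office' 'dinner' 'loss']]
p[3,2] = 'loss'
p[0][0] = 'boyfriend'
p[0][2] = 'death'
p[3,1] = 'dinner'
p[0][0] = 'boyfriend'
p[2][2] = 'army'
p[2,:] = ['mood', 'cancer', 'army']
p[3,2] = 'loss'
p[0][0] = 'boyfriend'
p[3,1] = 'dinner'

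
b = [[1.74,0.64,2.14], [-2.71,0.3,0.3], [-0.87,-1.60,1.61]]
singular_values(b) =[3.44, 2.7, 1.52]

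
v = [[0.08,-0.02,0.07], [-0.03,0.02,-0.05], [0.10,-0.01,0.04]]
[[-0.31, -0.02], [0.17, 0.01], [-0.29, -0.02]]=v @ [[-2.09, -0.13], [0.17, 0.01], [-2.04, -0.13]]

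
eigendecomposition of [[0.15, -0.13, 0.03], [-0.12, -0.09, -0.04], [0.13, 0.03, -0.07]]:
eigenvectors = [[0.86+0.00j, (-0.24+0.14j), -0.24-0.14j],[-0.38+0.00j, -0.25+0.35j, (-0.25-0.35j)],[0.35+0.00j, (0.86+0j), 0.86-0.00j]]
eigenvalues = [(0.22+0j), (-0.11+0.03j), (-0.11-0.03j)]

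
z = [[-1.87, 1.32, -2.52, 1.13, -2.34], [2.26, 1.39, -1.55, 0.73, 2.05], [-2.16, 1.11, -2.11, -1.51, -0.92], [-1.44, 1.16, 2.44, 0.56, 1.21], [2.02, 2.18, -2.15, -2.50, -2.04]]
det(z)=413.846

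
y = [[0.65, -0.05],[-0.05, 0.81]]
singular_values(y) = [0.82, 0.64]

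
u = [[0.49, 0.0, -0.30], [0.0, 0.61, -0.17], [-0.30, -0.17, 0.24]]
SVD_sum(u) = [[0.27, 0.27, -0.24],[0.27, 0.28, -0.25],[-0.24, -0.25, 0.22]] + [[0.22, -0.27, -0.06], [-0.27, 0.33, 0.07], [-0.06, 0.07, 0.02]] + [[0.00, 0.00, 0.00],[0.0, 0.00, 0.00],[0.0, 0.00, 0.0]]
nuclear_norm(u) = 1.34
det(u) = 0.00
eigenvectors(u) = [[0.51, -0.62, 0.59], [0.23, 0.76, 0.6], [0.83, 0.17, -0.54]]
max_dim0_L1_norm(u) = 0.79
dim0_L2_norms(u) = [0.57, 0.63, 0.42]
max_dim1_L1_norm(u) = 0.79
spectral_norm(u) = 0.76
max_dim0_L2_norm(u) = 0.63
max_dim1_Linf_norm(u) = 0.61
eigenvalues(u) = [0.01, 0.57, 0.76]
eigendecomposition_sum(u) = [[0.0, 0.00, 0.0], [0.0, 0.0, 0.00], [0.0, 0.0, 0.00]] + [[0.22, -0.27, -0.06],[-0.27, 0.33, 0.07],[-0.06, 0.07, 0.02]] + [[0.27, 0.27, -0.24], [0.27, 0.28, -0.25], [-0.24, -0.25, 0.22]]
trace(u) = 1.34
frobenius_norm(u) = 0.95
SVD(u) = [[-0.59, 0.62, 0.51], [-0.6, -0.76, 0.23], [0.54, -0.17, 0.83]] @ diag([0.7617159090328108, 0.5721461346708752, 0.006137956296313996]) @ [[-0.59, -0.6, 0.54], [0.62, -0.76, -0.17], [0.51, 0.23, 0.83]]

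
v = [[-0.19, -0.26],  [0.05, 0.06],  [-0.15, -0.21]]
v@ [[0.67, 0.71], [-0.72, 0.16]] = [[0.06,-0.18], [-0.01,0.05], [0.05,-0.14]]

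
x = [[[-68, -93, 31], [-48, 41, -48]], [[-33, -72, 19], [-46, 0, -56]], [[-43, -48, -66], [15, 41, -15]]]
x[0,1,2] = -48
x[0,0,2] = 31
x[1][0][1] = -72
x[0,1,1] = 41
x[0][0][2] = 31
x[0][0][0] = -68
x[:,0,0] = [-68, -33, -43]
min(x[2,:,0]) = -43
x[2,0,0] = -43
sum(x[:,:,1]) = -131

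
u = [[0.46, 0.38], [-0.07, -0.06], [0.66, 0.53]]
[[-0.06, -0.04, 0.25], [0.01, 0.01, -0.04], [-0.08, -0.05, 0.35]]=u@[[0.02, 0.01, -0.11], [-0.17, -0.11, 0.79]]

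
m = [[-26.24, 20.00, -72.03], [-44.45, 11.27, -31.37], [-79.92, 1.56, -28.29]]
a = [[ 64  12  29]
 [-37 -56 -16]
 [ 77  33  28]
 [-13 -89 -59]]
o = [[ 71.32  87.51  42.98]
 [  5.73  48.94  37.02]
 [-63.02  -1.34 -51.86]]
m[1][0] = -44.45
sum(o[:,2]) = 28.14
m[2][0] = -79.92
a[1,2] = -16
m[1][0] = -44.45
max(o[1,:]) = 48.94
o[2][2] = -51.86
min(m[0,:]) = -72.03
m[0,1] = 20.0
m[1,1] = 11.27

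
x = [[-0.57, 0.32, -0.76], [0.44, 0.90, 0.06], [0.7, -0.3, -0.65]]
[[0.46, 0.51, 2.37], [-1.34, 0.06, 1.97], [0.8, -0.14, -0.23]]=x @ [[-0.28, -0.36, -0.64], [-1.29, 0.26, 2.6], [-0.94, -0.29, -1.54]]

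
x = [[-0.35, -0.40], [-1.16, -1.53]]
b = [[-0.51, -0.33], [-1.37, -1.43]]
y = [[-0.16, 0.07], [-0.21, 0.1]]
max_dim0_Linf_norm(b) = 1.43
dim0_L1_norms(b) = [1.88, 1.76]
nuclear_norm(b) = 2.20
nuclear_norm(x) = 2.03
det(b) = 0.28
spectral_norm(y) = 0.29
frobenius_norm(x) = 1.99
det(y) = -0.00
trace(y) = -0.06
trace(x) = -1.88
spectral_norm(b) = 2.07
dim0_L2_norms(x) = [1.21, 1.58]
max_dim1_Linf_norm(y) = 0.21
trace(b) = -1.94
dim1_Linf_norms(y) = [0.16, 0.21]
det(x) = 0.07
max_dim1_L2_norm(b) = 1.98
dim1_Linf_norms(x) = [0.4, 1.53]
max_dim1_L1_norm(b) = 2.8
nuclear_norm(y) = 0.30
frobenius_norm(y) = 0.29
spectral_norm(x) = 1.99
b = x + y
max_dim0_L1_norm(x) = 1.93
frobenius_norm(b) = 2.07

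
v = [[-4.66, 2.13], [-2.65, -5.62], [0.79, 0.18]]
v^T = [[-4.66, -2.65, 0.79],  [2.13, -5.62, 0.18]]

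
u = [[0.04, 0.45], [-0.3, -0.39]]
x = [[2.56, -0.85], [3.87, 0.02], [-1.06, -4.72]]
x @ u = [[0.36, 1.48], [0.15, 1.73], [1.37, 1.36]]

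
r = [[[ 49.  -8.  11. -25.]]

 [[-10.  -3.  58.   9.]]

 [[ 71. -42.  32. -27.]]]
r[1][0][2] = 58.0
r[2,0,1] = -42.0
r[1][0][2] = 58.0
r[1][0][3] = 9.0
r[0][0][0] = 49.0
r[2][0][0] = 71.0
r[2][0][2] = 32.0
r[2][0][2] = 32.0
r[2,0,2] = 32.0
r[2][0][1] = -42.0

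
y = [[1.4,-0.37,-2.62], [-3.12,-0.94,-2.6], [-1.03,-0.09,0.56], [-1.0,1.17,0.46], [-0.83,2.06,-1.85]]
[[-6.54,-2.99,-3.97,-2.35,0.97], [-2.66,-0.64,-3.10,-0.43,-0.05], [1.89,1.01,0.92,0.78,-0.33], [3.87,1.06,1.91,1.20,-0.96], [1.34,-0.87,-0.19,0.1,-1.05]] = y@ [[-1.07, -0.53, -0.3, -0.47, 0.29],  [1.73, 0.12, 0.89, 0.39, -0.52],  [1.68, 0.84, 1.23, 0.59, -0.14]]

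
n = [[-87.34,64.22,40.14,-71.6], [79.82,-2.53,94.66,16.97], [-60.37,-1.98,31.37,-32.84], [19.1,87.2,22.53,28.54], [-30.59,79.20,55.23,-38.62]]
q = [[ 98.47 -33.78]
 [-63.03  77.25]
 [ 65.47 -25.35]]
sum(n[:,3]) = -97.55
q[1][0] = -63.03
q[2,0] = 65.47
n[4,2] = 55.23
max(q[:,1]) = 77.25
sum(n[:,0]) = -79.38000000000001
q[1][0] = -63.03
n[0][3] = -71.6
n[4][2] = 55.23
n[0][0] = -87.34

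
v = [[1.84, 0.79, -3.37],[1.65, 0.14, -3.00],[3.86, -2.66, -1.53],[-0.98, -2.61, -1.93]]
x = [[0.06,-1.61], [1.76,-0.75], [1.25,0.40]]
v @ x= [[-2.71, -4.9],[-3.40, -3.96],[-6.36, -4.83],[-7.06, 2.76]]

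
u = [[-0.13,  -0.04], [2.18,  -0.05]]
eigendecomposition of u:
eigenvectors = [[(0.02-0.13j), (0.02+0.13j)], [-0.99+0.00j, -0.99-0.00j]]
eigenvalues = [(-0.09+0.29j), (-0.09-0.29j)]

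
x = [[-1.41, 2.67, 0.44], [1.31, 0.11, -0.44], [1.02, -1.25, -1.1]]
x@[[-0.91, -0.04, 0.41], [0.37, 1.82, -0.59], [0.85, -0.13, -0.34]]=[[2.64, 4.86, -2.30], [-1.53, 0.2, 0.62], [-2.33, -2.17, 1.53]]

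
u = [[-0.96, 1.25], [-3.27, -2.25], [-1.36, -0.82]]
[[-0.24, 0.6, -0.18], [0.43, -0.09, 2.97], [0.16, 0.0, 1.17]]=u@ [[-0.0, -0.2, -0.53], [-0.19, 0.33, -0.55]]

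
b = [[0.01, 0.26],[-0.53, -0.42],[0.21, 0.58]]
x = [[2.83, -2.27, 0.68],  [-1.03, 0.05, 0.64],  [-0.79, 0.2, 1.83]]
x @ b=[[1.37, 2.08], [0.10, 0.08], [0.27, 0.77]]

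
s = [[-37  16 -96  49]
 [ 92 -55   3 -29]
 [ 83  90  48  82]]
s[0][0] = -37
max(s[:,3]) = 82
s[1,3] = -29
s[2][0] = 83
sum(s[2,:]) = 303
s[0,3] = 49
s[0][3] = 49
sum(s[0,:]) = -68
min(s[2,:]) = 48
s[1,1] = -55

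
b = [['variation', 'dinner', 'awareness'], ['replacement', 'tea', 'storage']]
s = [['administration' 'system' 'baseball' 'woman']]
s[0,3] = 'woman'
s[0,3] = 'woman'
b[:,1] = ['dinner', 'tea']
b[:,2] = ['awareness', 'storage']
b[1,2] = 'storage'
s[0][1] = 'system'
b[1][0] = 'replacement'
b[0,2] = 'awareness'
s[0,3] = 'woman'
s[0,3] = 'woman'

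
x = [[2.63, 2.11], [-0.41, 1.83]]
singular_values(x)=[3.5, 1.62]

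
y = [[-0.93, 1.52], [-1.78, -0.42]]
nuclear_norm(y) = 3.57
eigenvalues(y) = [(-0.68+1.62j), (-0.68-1.62j)]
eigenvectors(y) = [[-0.11+0.67j, (-0.11-0.67j)], [-0.73+0.00j, (-0.73-0j)]]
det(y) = 3.10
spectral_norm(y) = 2.07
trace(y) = -1.35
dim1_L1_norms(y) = [2.45, 2.2]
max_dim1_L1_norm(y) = 2.45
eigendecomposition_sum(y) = [[-0.46+0.76j,  0.76+0.32j], [(-0.89-0.37j),  -0.21+0.87j]] + [[(-0.46-0.76j), (0.76-0.32j)], [(-0.89+0.37j), (-0.21-0.87j)]]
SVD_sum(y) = [[-1.31, 0.49], [-1.43, 0.53]] + [[0.38,1.03], [-0.35,-0.95]]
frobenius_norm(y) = 2.55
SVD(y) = [[-0.68,-0.74], [-0.74,0.68]] @ diag([2.0689550842279414, 1.4965042129734727]) @ [[0.94,-0.35], [-0.35,-0.94]]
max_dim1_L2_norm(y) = 1.83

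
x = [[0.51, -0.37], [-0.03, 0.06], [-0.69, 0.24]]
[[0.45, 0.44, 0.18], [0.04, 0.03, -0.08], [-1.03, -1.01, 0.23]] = x@ [[2.07,2.02,-0.97],[1.64,1.59,-1.82]]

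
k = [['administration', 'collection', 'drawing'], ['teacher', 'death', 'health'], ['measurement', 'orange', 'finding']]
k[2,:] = ['measurement', 'orange', 'finding']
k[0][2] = 'drawing'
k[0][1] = 'collection'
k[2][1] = 'orange'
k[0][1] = 'collection'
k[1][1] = 'death'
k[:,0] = ['administration', 'teacher', 'measurement']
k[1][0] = 'teacher'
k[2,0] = 'measurement'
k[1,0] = 'teacher'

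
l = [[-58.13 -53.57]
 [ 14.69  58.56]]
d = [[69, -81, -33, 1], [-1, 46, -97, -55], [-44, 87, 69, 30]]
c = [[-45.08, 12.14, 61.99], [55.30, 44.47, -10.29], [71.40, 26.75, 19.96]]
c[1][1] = 44.47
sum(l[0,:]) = -111.7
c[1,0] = 55.3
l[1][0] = 14.69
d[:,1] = [-81, 46, 87]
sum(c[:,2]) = 71.66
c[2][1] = 26.75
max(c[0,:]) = 61.99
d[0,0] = 69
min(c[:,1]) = 12.14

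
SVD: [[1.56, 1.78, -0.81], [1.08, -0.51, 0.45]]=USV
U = [[-1.0, -0.09],[-0.09, 1.0]]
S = [2.51, 1.26]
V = [[-0.66,-0.69,0.31], [0.74,-0.53,0.41]]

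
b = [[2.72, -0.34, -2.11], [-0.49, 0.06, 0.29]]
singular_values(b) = [3.51, 0.07]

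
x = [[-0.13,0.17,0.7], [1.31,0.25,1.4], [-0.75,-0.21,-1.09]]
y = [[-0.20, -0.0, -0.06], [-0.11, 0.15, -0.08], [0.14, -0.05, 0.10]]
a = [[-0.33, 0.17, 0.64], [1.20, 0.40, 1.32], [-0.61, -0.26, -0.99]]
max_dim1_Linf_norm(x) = 1.4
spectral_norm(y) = 0.32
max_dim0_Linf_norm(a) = 1.32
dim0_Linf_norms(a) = [1.2, 0.4, 1.32]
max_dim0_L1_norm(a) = 2.95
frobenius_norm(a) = 2.30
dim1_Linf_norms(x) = [0.7, 1.4, 1.09]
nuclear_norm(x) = 2.97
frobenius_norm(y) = 0.34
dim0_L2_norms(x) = [1.52, 0.37, 1.91]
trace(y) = 0.05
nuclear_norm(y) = 0.47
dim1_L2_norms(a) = [0.74, 1.83, 1.19]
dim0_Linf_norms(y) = [0.2, 0.15, 0.1]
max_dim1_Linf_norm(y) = 0.2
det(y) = -0.00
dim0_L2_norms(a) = [1.39, 0.51, 1.77]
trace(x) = -0.97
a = x + y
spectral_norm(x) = 2.40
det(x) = 0.00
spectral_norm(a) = 2.20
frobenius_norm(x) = 2.46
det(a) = 0.04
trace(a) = -0.92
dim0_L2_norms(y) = [0.27, 0.16, 0.14]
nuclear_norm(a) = 2.91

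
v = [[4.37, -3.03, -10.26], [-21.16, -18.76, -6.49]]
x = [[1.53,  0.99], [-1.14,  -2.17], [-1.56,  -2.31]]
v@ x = [[26.15, 34.60],[-0.86, 34.75]]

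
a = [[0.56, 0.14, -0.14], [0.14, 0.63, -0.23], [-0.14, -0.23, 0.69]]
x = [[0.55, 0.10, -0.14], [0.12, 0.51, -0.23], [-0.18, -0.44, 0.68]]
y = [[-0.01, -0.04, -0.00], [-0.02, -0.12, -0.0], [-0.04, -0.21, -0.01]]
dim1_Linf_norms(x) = [0.55, 0.51, 0.68]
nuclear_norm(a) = 1.88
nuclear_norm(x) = 1.76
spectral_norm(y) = 0.25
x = y + a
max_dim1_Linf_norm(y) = 0.21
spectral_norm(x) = 1.03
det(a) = 0.20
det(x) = 0.13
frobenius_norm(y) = 0.25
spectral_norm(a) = 0.98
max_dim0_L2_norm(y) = 0.25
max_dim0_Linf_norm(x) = 0.68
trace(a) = 1.88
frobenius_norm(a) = 1.17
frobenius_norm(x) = 1.16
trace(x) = 1.74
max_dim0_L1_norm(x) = 1.05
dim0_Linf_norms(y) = [0.04, 0.21, 0.01]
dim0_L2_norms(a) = [0.59, 0.69, 0.74]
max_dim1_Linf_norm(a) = 0.69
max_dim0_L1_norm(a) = 1.06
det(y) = -0.00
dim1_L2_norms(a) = [0.59, 0.69, 0.74]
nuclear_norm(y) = 0.26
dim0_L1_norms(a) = [0.84, 1.0, 1.06]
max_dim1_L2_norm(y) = 0.21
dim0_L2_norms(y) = [0.05, 0.25, 0.01]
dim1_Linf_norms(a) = [0.56, 0.63, 0.69]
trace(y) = -0.14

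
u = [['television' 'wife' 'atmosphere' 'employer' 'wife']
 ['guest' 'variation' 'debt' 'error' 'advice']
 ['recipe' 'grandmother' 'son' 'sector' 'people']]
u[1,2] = 'debt'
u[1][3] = 'error'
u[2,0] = 'recipe'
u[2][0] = 'recipe'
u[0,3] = 'employer'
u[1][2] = 'debt'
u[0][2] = 'atmosphere'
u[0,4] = 'wife'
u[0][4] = 'wife'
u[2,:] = ['recipe', 'grandmother', 'son', 'sector', 'people']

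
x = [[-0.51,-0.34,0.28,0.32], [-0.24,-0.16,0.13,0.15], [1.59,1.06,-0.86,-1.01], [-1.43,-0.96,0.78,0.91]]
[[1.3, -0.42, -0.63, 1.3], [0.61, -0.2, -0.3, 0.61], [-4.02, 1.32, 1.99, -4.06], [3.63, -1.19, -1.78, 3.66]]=x@ [[-0.98, 0.15, 1.36, -0.68],  [-0.47, 1.41, -0.57, -0.86],  [2.46, 0.45, 0.98, 0.16],  [-0.15, 0.03, -1.26, 1.91]]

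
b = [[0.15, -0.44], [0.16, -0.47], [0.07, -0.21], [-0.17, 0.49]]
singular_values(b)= [0.88, 0.0]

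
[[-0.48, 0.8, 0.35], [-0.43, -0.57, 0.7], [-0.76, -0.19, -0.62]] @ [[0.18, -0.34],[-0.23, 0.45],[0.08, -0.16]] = [[-0.24, 0.47],[0.11, -0.22],[-0.14, 0.27]]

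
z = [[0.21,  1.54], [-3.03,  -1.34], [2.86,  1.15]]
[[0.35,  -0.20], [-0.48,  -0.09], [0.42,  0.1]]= z @[[0.06, 0.09], [0.22, -0.14]]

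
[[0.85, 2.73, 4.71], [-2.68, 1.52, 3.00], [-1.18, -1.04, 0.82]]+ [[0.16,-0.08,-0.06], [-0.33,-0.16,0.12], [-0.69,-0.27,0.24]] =[[1.01, 2.65, 4.65], [-3.01, 1.36, 3.12], [-1.87, -1.31, 1.06]]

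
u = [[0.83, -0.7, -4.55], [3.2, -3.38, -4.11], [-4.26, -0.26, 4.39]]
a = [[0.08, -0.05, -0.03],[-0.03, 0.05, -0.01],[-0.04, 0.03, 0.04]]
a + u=[[0.91, -0.75, -4.58], [3.17, -3.33, -4.12], [-4.3, -0.23, 4.43]]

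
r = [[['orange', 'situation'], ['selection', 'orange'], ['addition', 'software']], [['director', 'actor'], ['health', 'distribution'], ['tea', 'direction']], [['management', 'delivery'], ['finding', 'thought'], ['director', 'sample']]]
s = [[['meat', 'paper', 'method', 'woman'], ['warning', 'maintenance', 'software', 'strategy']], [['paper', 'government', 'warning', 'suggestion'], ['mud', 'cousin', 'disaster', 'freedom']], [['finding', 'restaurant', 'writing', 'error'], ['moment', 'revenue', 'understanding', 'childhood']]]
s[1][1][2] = 'disaster'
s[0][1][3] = 'strategy'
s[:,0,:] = [['meat', 'paper', 'method', 'woman'], ['paper', 'government', 'warning', 'suggestion'], ['finding', 'restaurant', 'writing', 'error']]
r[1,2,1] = 'direction'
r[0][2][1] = 'software'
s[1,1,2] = 'disaster'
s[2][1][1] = 'revenue'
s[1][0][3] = 'suggestion'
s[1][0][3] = 'suggestion'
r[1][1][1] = 'distribution'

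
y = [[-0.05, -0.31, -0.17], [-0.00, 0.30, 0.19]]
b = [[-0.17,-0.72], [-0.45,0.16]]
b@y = [[0.01, -0.16, -0.11],  [0.02, 0.19, 0.11]]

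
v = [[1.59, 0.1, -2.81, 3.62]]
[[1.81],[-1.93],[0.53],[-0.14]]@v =[[2.88, 0.18, -5.09, 6.55],  [-3.07, -0.19, 5.42, -6.99],  [0.84, 0.05, -1.49, 1.92],  [-0.22, -0.01, 0.39, -0.51]]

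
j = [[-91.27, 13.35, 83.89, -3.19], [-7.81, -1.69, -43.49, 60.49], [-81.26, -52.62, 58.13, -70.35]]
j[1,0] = -7.81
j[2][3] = -70.35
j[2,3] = -70.35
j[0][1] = 13.35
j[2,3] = -70.35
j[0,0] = -91.27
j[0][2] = 83.89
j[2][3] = -70.35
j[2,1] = -52.62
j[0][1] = 13.35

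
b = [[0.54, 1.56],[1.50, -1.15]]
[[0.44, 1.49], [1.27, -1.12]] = b @[[0.84, -0.01], [-0.01, 0.96]]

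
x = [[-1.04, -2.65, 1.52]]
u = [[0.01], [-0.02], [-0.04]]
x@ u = [[-0.02]]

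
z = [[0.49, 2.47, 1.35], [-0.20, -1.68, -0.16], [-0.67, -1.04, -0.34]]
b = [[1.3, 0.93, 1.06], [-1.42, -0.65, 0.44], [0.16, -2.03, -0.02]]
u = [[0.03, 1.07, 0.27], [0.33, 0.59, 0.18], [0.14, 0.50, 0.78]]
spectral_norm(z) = 3.48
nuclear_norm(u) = 2.30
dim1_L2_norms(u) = [1.1, 0.7, 0.94]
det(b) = 4.38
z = b @ u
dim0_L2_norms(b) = [1.93, 2.33, 1.15]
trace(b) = 0.63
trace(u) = 1.40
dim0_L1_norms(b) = [2.88, 3.61, 1.52]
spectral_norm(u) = 1.49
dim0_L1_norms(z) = [1.36, 5.19, 1.85]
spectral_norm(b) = 2.60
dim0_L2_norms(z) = [0.85, 3.16, 1.4]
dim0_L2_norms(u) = [0.36, 1.32, 0.84]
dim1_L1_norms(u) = [1.37, 1.1, 1.42]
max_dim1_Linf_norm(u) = 1.07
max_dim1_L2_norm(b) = 2.04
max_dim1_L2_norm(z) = 2.86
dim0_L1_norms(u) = [0.5, 2.16, 1.23]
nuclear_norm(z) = 4.53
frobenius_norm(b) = 3.23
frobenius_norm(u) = 1.61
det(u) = -0.22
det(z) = -0.94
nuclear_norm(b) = 5.26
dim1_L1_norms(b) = [3.29, 2.51, 2.21]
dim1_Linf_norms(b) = [1.3, 1.42, 2.03]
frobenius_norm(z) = 3.56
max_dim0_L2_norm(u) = 1.32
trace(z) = -1.53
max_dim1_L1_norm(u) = 1.42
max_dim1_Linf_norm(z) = 2.47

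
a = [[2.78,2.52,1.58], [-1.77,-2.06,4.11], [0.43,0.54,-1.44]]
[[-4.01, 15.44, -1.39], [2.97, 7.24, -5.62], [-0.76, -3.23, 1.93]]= a @ [[1.21, 1.58, -2.59], [-2.82, 2.17, 2.94], [-0.17, 3.53, -1.01]]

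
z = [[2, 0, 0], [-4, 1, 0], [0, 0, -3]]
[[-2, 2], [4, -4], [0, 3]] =z@ [[-1, 1], [0, 0], [0, -1]]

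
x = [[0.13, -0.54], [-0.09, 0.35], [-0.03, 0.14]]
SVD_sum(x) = [[0.13,-0.54], [-0.09,0.35], [-0.03,0.14]] + [[-0.00,-0.00],[-0.00,-0.0],[0.0,0.00]]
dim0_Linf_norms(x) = [0.13, 0.54]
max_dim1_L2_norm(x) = 0.56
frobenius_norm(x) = 0.68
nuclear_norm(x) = 0.68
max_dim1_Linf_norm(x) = 0.54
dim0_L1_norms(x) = [0.25, 1.03]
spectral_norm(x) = 0.68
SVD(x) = [[-0.82, -0.29],[0.53, -0.70],[0.21, 0.65]] @ diag([0.6779091300813641, 0.006261896863446487]) @ [[-0.24, 0.97], [0.97, 0.24]]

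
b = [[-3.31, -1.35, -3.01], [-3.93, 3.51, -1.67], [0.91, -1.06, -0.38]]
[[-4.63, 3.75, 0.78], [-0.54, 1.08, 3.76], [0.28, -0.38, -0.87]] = b@[[1.45, -1.19, -0.31],  [1.19, -0.82, 0.63],  [-0.59, 0.43, -0.20]]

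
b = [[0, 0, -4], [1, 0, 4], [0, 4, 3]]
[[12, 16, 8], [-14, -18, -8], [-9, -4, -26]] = b @ [[-2, -2, 0], [0, 2, -5], [-3, -4, -2]]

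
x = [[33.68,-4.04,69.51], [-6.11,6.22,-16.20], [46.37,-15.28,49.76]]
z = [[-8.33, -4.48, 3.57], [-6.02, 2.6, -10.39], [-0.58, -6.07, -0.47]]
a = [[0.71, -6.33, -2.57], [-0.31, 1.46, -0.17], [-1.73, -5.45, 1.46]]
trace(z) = -6.20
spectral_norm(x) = 104.13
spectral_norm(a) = 8.55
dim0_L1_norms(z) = [14.93, 13.15, 14.43]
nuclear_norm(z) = 27.99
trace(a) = 3.63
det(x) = -9664.94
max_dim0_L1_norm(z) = 14.93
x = a @ z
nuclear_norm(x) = 127.00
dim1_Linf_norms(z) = [8.33, 10.39, 6.07]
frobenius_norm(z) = 17.05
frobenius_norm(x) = 105.74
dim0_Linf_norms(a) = [1.73, 6.33, 2.57]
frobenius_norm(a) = 9.18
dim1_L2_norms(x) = [77.35, 18.4, 69.71]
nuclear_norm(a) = 12.37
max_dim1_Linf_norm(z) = 10.39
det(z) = 657.04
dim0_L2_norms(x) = [57.64, 16.98, 87.01]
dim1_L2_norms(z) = [10.11, 12.29, 6.12]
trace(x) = 89.66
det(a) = -14.70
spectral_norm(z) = 12.31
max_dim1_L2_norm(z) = 12.29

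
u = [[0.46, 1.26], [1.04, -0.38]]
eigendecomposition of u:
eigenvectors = [[0.84,-0.61], [0.54,0.79]]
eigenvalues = [1.26, -1.18]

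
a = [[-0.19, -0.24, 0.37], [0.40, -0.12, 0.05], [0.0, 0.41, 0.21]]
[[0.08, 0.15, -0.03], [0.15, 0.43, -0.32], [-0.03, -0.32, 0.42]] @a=[[0.04, -0.05, 0.03], [0.14, -0.22, 0.01], [-0.12, 0.22, 0.06]]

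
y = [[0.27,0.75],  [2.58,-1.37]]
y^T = [[0.27,2.58], [0.75,-1.37]]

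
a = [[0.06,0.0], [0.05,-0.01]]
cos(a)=[[1.0, 0.00], [-0.00, 1.0]]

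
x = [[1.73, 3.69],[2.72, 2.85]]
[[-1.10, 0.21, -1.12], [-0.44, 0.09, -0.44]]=x @ [[0.30, -0.05, 0.31], [-0.44, 0.08, -0.45]]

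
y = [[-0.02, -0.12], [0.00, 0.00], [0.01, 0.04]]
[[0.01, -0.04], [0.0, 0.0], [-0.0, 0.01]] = y @ [[0.12,-0.47], [-0.1,0.38]]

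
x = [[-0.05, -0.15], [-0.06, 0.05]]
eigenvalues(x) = [-0.11, 0.11]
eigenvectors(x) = [[-0.93, 0.69], [-0.36, -0.72]]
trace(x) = 0.00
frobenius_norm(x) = 0.18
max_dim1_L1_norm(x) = 0.2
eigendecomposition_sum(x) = [[-0.08, -0.08], [-0.03, -0.03]] + [[0.03, -0.08],  [-0.03, 0.08]]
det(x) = -0.01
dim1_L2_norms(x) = [0.16, 0.08]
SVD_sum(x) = [[-0.03, -0.15],[0.01, 0.03]] + [[-0.02, 0.00], [-0.07, 0.02]]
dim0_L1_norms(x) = [0.11, 0.2]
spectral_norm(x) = 0.16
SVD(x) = [[-0.98, 0.22],[0.22, 0.98]] @ diag([0.16129703349613006, 0.07129703349613006]) @ [[0.22, 0.98], [-0.98, 0.22]]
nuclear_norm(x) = 0.23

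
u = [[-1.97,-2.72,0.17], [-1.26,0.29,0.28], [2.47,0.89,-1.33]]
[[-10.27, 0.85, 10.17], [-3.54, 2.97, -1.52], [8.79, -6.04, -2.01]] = u @ [[3.23, -1.64, 0.12], [1.46, 1.01, -3.88], [0.37, 2.17, -0.86]]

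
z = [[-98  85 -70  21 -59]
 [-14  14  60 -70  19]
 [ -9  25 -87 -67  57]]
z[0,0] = -98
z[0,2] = -70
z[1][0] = -14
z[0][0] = -98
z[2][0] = -9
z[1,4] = 19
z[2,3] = -67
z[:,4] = [-59, 19, 57]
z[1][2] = 60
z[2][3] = -67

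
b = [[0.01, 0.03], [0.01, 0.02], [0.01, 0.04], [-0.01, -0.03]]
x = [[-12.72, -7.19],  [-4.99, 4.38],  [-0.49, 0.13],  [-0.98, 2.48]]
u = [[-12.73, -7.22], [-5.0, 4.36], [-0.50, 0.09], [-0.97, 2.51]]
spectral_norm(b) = 0.06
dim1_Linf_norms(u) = [12.73, 5.0, 0.5, 2.51]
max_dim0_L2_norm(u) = 13.72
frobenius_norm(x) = 16.28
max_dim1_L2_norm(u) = 14.63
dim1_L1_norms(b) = [0.04, 0.03, 0.05, 0.04]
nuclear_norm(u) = 21.58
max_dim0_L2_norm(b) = 0.06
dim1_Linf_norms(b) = [0.03, 0.02, 0.04, 0.03]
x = b + u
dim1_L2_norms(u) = [14.63, 6.63, 0.51, 2.69]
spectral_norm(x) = 14.82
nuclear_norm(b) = 0.07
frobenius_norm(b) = 0.06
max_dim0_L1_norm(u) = 19.2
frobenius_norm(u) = 16.30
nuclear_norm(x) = 21.56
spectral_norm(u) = 14.84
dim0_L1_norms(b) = [0.04, 0.12]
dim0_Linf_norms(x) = [12.72, 7.19]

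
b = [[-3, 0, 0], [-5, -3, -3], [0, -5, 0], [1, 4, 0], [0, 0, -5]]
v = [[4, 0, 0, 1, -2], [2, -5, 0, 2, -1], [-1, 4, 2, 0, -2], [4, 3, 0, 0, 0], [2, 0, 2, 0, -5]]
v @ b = [[-11, 4, 10], [21, 23, 20], [-17, -22, -2], [-27, -9, -9], [-6, -10, 25]]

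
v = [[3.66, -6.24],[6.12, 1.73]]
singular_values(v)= [7.71, 5.78]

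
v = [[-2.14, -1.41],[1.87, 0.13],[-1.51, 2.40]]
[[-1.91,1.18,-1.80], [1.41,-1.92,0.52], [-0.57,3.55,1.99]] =v@ [[0.74, -1.08, 0.21], [0.23, 0.80, 0.96]]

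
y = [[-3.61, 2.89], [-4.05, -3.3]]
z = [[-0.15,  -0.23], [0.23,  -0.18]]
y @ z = [[1.21, 0.31], [-0.15, 1.53]]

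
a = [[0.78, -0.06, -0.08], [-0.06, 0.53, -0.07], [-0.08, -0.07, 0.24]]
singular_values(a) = [0.8, 0.54, 0.21]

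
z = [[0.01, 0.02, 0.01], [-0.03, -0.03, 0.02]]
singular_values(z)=[0.05, 0.02]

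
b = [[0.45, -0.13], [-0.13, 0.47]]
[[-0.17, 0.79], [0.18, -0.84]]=b @ [[-0.29, 1.35], [0.31, -1.42]]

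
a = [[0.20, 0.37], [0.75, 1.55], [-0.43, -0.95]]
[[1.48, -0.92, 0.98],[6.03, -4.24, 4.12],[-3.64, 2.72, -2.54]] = a @ [[1.96, 4.17, -0.33],  [2.94, -4.75, 2.82]]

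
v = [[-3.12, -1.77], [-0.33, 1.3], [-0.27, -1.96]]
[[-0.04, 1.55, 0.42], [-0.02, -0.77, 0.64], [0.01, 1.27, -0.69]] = v@ [[0.02, -0.14, -0.36], [-0.01, -0.63, 0.4]]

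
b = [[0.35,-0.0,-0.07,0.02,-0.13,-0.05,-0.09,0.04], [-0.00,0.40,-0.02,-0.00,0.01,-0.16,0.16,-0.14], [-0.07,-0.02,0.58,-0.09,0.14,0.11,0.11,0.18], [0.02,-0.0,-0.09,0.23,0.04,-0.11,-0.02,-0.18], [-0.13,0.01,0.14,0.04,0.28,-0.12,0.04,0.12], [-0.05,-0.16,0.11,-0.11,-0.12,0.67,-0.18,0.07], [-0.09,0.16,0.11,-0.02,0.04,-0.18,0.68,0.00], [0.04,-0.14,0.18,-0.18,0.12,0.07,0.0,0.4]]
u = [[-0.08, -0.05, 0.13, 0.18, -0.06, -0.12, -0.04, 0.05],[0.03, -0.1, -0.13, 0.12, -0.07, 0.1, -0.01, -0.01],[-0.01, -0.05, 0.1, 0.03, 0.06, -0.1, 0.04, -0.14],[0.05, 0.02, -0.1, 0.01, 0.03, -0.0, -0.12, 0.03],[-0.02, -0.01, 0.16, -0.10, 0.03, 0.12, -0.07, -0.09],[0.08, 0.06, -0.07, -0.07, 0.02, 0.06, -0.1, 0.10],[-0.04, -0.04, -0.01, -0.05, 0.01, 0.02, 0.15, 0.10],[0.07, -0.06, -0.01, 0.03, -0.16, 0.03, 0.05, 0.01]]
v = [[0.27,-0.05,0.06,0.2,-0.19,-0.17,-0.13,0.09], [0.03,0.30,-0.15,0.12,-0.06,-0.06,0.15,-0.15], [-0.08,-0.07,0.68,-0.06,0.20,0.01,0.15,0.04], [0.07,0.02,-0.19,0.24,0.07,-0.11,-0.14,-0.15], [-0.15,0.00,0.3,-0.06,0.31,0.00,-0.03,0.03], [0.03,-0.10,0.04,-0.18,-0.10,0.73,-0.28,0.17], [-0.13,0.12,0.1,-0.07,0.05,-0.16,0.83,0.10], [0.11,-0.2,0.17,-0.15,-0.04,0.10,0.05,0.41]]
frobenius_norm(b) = 1.56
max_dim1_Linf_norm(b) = 0.68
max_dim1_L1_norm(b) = 1.47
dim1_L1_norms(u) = [0.71, 0.57, 0.53, 0.36, 0.6, 0.56, 0.42, 0.42]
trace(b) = 3.59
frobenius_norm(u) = 0.63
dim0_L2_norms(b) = [0.4, 0.48, 0.65, 0.33, 0.38, 0.74, 0.74, 0.52]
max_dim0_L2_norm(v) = 0.92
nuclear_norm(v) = 3.95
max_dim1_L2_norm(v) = 0.88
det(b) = 0.00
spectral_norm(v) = 1.08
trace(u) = 0.18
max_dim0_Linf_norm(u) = 0.18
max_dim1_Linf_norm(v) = 0.83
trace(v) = 3.77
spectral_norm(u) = 0.36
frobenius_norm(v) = 1.75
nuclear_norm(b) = 3.59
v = u + b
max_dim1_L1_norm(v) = 1.63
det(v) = -0.00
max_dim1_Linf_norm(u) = 0.18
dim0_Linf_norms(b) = [0.35, 0.4, 0.58, 0.23, 0.28, 0.67, 0.68, 0.4]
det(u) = 0.00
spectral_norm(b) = 1.00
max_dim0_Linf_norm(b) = 0.68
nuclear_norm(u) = 1.55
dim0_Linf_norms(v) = [0.27, 0.3, 0.68, 0.24, 0.31, 0.73, 0.83, 0.41]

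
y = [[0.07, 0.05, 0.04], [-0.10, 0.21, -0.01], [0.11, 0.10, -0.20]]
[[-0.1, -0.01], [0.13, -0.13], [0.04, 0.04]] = y @ [[-1.03, 0.33],[0.09, -0.48],[-0.74, -0.24]]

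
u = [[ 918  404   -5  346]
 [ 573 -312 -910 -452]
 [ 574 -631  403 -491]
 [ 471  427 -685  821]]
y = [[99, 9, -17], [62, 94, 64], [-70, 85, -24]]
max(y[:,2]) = 64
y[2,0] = -70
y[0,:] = [99, 9, -17]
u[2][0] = 574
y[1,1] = 94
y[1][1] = 94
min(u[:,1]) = -631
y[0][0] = 99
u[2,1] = -631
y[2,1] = 85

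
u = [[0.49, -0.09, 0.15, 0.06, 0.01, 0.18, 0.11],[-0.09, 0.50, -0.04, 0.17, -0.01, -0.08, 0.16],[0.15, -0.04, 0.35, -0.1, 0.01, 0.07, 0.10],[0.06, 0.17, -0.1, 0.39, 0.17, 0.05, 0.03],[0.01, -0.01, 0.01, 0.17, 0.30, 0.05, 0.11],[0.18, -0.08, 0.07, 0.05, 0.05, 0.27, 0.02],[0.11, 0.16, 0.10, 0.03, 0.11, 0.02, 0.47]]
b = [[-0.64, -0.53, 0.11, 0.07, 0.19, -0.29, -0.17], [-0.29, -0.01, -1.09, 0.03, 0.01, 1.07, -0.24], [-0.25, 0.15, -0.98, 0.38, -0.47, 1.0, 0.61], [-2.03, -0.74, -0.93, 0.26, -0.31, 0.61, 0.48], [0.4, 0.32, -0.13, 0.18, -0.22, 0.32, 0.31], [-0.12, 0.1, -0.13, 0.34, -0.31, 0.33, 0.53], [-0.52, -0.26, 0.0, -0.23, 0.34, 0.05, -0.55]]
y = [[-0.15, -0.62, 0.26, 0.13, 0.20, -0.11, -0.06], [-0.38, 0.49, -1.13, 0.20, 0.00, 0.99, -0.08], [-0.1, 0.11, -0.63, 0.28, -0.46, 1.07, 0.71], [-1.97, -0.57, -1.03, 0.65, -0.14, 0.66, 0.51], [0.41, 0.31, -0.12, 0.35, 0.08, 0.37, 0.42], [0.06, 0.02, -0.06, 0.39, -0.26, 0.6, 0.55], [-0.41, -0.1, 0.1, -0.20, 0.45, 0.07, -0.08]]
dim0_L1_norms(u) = [1.09, 1.05, 0.82, 0.97, 0.66, 0.72, 1.0]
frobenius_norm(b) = 3.80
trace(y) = 0.96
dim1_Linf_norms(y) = [0.62, 1.13, 1.07, 1.97, 0.42, 0.6, 0.45]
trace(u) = 2.77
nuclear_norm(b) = 6.59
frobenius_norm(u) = 1.26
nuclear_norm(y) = 7.33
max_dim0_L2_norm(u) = 0.57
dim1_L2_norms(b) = [0.93, 1.57, 1.67, 2.51, 0.75, 0.8, 0.9]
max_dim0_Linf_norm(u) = 0.5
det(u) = 0.00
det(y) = 0.06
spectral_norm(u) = 0.77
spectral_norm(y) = 3.01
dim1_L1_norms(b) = [2.0, 2.74, 3.84, 5.36, 1.88, 1.86, 1.95]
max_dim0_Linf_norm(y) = 1.97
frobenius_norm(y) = 3.75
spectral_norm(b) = 3.03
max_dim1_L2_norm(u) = 0.57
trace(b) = -1.81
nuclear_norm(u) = 2.77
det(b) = 0.00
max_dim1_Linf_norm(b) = 2.03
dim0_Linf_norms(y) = [1.97, 0.62, 1.13, 0.65, 0.46, 1.07, 0.71]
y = u + b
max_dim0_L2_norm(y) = 2.1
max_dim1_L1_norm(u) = 1.09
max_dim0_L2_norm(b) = 2.26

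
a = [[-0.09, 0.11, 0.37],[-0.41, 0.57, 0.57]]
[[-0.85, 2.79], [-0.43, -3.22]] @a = [[-1.07, 1.50, 1.28], [1.36, -1.88, -1.99]]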